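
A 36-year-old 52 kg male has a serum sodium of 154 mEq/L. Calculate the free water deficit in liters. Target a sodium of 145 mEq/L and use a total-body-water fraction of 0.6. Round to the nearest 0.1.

TBW = 0.6 · 52 = 31.2 L
Free water deficit = TBW · (Na/145 − 1)
= 31.2 · (154/145 − 1)
= 31.2 · 0.0621
= 1.94 L

1.9 L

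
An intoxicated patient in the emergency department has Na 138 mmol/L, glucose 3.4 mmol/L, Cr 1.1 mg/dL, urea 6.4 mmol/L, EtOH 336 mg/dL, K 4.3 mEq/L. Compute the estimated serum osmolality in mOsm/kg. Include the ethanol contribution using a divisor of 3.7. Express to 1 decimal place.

Calculated osmolality = 2·Na + glucose + urea + ethanol/3.7
= 2·138 + 3.4 + 6.4 + 336/3.7
= 276 + 3.40 + 6.40 + 90.81
= 376.61 mOsm/kg

376.6 mOsm/kg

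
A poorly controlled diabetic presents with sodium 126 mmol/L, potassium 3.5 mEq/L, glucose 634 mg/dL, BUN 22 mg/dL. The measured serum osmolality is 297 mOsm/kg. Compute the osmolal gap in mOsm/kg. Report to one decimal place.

Calculated osmolality = 2·Na + glucose/18 + BUN/2.8
= 2·126 + 634/18 + 22/2.8
= 252 + 35.22 + 7.86
= 295.08 mOsm/kg ≈ 295.1 mOsm/kg
Osmolar gap = measured − calculated = 297 − 295.1 = 1.9 mOsm/kg

1.9 mOsm/kg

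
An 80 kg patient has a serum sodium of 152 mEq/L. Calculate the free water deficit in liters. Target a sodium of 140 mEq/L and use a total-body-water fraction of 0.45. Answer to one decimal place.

3.1 L

TBW = 0.45 · 80 = 36 L
Free water deficit = TBW · (Na/140 − 1)
= 36 · (152/140 − 1)
= 36 · 0.0857
= 3.09 L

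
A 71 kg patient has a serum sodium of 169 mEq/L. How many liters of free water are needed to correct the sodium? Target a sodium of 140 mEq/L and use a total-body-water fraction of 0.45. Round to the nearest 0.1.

TBW = 0.45 · 71 = 31.95 L
Free water deficit = TBW · (Na/140 − 1)
= 31.95 · (169/140 − 1)
= 31.95 · 0.2071
= 6.62 L

6.6 L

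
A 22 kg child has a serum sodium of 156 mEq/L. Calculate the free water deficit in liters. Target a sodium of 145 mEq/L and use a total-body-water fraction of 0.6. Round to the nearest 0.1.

1.0 L

TBW = 0.6 · 22 = 13.2 L
Free water deficit = TBW · (Na/145 − 1)
= 13.2 · (156/145 − 1)
= 13.2 · 0.0759
= 1 L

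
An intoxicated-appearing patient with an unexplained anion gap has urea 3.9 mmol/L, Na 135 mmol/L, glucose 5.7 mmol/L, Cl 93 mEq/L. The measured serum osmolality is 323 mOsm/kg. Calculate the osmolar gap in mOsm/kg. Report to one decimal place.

43.4 mOsm/kg

Calculated osmolality = 2·Na + glucose + urea
= 2·135 + 5.7 + 3.9
= 270 + 5.70 + 3.90
= 279.6 mOsm/kg ≈ 279.6 mOsm/kg
Osmolar gap = measured − calculated = 323 − 279.6 = 43.4 mOsm/kg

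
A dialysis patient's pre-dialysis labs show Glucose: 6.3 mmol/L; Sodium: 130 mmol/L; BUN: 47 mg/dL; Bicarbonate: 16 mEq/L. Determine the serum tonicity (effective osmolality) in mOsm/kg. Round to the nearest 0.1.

Effective osmolality excludes urea (freely permeant across cell membranes):
2·Na + glucose
= 2·130 + 6.3
= 260 + 6.3
= 266.3 mOsm/kg

266.3 mOsm/kg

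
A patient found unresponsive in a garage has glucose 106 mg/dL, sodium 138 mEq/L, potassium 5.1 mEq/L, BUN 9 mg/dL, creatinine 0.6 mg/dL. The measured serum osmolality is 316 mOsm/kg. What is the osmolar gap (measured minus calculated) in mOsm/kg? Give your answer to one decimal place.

Calculated osmolality = 2·Na + glucose/18 + BUN/2.8
= 2·138 + 106/18 + 9/2.8
= 276 + 5.89 + 3.21
= 285.1 mOsm/kg ≈ 285.1 mOsm/kg
Osmolar gap = measured − calculated = 316 − 285.1 = 30.9 mOsm/kg

30.9 mOsm/kg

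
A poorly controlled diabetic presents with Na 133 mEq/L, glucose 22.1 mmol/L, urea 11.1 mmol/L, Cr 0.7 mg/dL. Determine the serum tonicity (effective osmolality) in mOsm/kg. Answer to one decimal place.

288.1 mOsm/kg

Effective osmolality excludes urea (freely permeant across cell membranes):
2·Na + glucose
= 2·133 + 22.1
= 266 + 22.1
= 288.1 mOsm/kg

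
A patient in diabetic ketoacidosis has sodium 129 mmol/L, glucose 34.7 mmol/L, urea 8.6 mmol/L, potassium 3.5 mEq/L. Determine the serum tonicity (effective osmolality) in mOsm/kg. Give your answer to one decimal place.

292.7 mOsm/kg

Effective osmolality excludes urea (freely permeant across cell membranes):
2·Na + glucose
= 2·129 + 34.7
= 258 + 34.7
= 292.7 mOsm/kg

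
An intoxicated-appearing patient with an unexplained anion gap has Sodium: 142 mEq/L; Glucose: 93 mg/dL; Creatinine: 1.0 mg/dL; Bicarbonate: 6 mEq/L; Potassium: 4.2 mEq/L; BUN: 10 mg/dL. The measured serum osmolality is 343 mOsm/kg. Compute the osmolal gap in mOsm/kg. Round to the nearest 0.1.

Calculated osmolality = 2·Na + glucose/18 + BUN/2.8
= 2·142 + 93/18 + 10/2.8
= 284 + 5.17 + 3.57
= 292.74 mOsm/kg ≈ 292.7 mOsm/kg
Osmolar gap = measured − calculated = 343 − 292.7 = 50.3 mOsm/kg

50.3 mOsm/kg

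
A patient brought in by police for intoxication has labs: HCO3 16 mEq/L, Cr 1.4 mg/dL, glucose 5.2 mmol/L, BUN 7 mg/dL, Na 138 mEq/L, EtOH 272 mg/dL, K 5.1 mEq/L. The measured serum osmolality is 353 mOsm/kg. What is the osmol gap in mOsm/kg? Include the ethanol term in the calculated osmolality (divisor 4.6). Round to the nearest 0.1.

10.2 mOsm/kg

Calculated osmolality = 2·Na + glucose + BUN/2.8 + ethanol/4.6
= 2·138 + 5.2 + 7/2.8 + 272/4.6
= 276 + 5.20 + 2.50 + 59.13
= 342.83 mOsm/kg ≈ 342.8 mOsm/kg
Osmolar gap = measured − calculated = 353 − 342.8 = 10.2 mOsm/kg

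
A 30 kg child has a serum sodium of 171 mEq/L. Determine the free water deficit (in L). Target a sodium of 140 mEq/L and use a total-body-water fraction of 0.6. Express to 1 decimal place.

TBW = 0.6 · 30 = 18 L
Free water deficit = TBW · (Na/140 − 1)
= 18 · (171/140 − 1)
= 18 · 0.2214
= 3.99 L

4.0 L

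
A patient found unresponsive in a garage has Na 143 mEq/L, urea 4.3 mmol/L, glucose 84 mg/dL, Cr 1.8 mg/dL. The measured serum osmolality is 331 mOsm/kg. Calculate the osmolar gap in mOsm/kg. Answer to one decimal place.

Calculated osmolality = 2·Na + glucose/18 + urea
= 2·143 + 84/18 + 4.3
= 286 + 4.67 + 4.30
= 294.97 mOsm/kg ≈ 295.0 mOsm/kg
Osmolar gap = measured − calculated = 331 − 295.0 = 36.0 mOsm/kg

36.0 mOsm/kg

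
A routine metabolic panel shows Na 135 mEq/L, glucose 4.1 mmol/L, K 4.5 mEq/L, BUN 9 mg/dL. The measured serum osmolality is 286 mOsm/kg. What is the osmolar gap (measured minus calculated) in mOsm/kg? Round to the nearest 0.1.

Calculated osmolality = 2·Na + glucose + BUN/2.8
= 2·135 + 4.1 + 9/2.8
= 270 + 4.10 + 3.21
= 277.31 mOsm/kg ≈ 277.3 mOsm/kg
Osmolar gap = measured − calculated = 286 − 277.3 = 8.7 mOsm/kg

8.7 mOsm/kg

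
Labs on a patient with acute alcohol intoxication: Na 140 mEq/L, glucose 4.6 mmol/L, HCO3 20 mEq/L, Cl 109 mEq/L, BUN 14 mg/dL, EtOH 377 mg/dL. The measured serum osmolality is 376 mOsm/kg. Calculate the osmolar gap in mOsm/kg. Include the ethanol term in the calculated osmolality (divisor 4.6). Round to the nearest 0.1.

4.4 mOsm/kg

Calculated osmolality = 2·Na + glucose + BUN/2.8 + ethanol/4.6
= 2·140 + 4.6 + 14/2.8 + 377/4.6
= 280 + 4.60 + 5 + 81.96
= 371.56 mOsm/kg ≈ 371.6 mOsm/kg
Osmolar gap = measured − calculated = 376 − 371.6 = 4.4 mOsm/kg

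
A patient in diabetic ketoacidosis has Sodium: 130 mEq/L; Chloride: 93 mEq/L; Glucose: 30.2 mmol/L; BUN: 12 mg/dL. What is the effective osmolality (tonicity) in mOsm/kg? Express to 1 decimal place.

Effective osmolality excludes urea (freely permeant across cell membranes):
2·Na + glucose
= 2·130 + 30.2
= 260 + 30.2
= 290.2 mOsm/kg

290.2 mOsm/kg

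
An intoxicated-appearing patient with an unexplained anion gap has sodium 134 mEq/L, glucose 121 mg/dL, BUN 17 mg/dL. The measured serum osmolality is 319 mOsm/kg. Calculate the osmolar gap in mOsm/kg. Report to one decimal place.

Calculated osmolality = 2·Na + glucose/18 + BUN/2.8
= 2·134 + 121/18 + 17/2.8
= 268 + 6.72 + 6.07
= 280.79 mOsm/kg ≈ 280.8 mOsm/kg
Osmolar gap = measured − calculated = 319 − 280.8 = 38.2 mOsm/kg

38.2 mOsm/kg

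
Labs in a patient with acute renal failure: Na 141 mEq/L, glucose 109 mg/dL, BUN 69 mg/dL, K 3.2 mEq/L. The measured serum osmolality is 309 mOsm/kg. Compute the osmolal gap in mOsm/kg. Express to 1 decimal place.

Calculated osmolality = 2·Na + glucose/18 + BUN/2.8
= 2·141 + 109/18 + 69/2.8
= 282 + 6.06 + 24.64
= 312.7 mOsm/kg ≈ 312.7 mOsm/kg
Osmolar gap = measured − calculated = 309 − 312.7 = -3.7 mOsm/kg

-3.7 mOsm/kg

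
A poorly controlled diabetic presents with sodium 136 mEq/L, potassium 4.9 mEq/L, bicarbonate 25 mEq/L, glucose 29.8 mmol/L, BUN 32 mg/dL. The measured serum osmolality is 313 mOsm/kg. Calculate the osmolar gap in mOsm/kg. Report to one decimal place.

-0.2 mOsm/kg

Calculated osmolality = 2·Na + glucose + BUN/2.8
= 2·136 + 29.8 + 32/2.8
= 272 + 29.80 + 11.43
= 313.23 mOsm/kg ≈ 313.2 mOsm/kg
Osmolar gap = measured − calculated = 313 − 313.2 = -0.2 mOsm/kg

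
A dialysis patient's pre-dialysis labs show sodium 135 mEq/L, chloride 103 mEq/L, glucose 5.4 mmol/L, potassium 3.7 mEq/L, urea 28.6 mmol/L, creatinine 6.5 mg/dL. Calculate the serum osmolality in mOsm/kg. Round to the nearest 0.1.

Calculated osmolality = 2·Na + glucose + urea
= 2·135 + 5.4 + 28.6
= 270 + 5.40 + 28.60
= 304 mOsm/kg

304.0 mOsm/kg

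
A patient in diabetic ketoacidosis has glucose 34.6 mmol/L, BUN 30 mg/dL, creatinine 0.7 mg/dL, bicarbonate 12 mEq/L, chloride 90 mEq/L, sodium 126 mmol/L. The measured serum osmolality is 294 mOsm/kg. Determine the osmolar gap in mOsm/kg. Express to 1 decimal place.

-3.3 mOsm/kg

Calculated osmolality = 2·Na + glucose + BUN/2.8
= 2·126 + 34.6 + 30/2.8
= 252 + 34.60 + 10.71
= 297.31 mOsm/kg ≈ 297.3 mOsm/kg
Osmolar gap = measured − calculated = 294 − 297.3 = -3.3 mOsm/kg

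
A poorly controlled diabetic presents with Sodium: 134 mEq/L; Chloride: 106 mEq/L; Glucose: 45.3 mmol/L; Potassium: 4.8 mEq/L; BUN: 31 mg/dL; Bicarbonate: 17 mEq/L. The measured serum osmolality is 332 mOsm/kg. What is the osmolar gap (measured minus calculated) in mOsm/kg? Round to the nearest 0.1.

7.6 mOsm/kg

Calculated osmolality = 2·Na + glucose + BUN/2.8
= 2·134 + 45.3 + 31/2.8
= 268 + 45.30 + 11.07
= 324.37 mOsm/kg ≈ 324.4 mOsm/kg
Osmolar gap = measured − calculated = 332 − 324.4 = 7.6 mOsm/kg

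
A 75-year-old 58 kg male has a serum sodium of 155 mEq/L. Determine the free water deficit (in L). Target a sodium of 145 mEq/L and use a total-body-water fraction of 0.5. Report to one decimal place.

2.0 L

TBW = 0.5 · 58 = 29 L
Free water deficit = TBW · (Na/145 − 1)
= 29 · (155/145 − 1)
= 29 · 0.069
= 2 L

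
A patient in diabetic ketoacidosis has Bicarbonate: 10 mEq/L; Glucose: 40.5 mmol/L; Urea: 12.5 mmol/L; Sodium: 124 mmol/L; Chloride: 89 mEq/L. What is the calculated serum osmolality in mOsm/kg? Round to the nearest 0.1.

Calculated osmolality = 2·Na + glucose + urea
= 2·124 + 40.5 + 12.5
= 248 + 40.50 + 12.50
= 301 mOsm/kg

301.0 mOsm/kg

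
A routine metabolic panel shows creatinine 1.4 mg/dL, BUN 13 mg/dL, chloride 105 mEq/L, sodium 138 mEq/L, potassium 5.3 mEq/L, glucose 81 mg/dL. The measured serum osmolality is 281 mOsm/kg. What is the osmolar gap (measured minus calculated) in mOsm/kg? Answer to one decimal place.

-4.1 mOsm/kg

Calculated osmolality = 2·Na + glucose/18 + BUN/2.8
= 2·138 + 81/18 + 13/2.8
= 276 + 4.50 + 4.64
= 285.14 mOsm/kg ≈ 285.1 mOsm/kg
Osmolar gap = measured − calculated = 281 − 285.1 = -4.1 mOsm/kg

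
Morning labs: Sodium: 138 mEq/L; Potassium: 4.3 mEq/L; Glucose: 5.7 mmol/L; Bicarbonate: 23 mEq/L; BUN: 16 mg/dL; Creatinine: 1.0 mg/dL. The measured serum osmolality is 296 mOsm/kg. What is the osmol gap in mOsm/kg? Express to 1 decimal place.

Calculated osmolality = 2·Na + glucose + BUN/2.8
= 2·138 + 5.7 + 16/2.8
= 276 + 5.70 + 5.71
= 287.41 mOsm/kg ≈ 287.4 mOsm/kg
Osmolar gap = measured − calculated = 296 − 287.4 = 8.6 mOsm/kg

8.6 mOsm/kg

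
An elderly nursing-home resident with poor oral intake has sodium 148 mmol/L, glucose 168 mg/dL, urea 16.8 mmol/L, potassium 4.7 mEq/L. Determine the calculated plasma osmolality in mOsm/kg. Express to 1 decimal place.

Calculated osmolality = 2·Na + glucose/18 + urea
= 2·148 + 168/18 + 16.8
= 296 + 9.33 + 16.80
= 322.13 mOsm/kg

322.1 mOsm/kg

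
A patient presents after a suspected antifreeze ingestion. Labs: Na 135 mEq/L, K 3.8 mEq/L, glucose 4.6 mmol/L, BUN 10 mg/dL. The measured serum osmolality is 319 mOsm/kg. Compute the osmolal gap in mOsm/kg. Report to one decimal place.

Calculated osmolality = 2·Na + glucose + BUN/2.8
= 2·135 + 4.6 + 10/2.8
= 270 + 4.60 + 3.57
= 278.17 mOsm/kg ≈ 278.2 mOsm/kg
Osmolar gap = measured − calculated = 319 − 278.2 = 40.8 mOsm/kg

40.8 mOsm/kg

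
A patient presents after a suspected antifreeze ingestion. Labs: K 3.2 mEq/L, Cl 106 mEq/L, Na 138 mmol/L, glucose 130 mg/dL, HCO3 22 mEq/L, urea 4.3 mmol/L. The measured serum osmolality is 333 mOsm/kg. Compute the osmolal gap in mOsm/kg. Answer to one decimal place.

Calculated osmolality = 2·Na + glucose/18 + urea
= 2·138 + 130/18 + 4.3
= 276 + 7.22 + 4.30
= 287.52 mOsm/kg ≈ 287.5 mOsm/kg
Osmolar gap = measured − calculated = 333 − 287.5 = 45.5 mOsm/kg

45.5 mOsm/kg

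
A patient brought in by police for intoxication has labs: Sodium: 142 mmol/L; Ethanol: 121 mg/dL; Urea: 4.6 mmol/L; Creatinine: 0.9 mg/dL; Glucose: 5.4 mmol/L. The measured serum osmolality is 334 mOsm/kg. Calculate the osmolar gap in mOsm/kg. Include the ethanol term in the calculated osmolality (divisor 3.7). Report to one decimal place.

7.3 mOsm/kg

Calculated osmolality = 2·Na + glucose + urea + ethanol/3.7
= 2·142 + 5.4 + 4.6 + 121/3.7
= 284 + 5.40 + 4.60 + 32.70
= 326.7 mOsm/kg ≈ 326.7 mOsm/kg
Osmolar gap = measured − calculated = 334 − 326.7 = 7.3 mOsm/kg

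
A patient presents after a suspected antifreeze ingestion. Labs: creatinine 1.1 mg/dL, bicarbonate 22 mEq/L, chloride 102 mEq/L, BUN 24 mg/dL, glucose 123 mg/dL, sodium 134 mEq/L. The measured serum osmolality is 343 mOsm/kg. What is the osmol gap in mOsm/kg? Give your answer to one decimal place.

59.6 mOsm/kg

Calculated osmolality = 2·Na + glucose/18 + BUN/2.8
= 2·134 + 123/18 + 24/2.8
= 268 + 6.83 + 8.57
= 283.4 mOsm/kg ≈ 283.4 mOsm/kg
Osmolar gap = measured − calculated = 343 − 283.4 = 59.6 mOsm/kg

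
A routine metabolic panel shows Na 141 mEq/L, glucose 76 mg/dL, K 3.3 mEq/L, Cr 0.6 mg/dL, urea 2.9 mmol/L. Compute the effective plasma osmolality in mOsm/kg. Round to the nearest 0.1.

Effective osmolality excludes urea (freely permeant across cell membranes):
2·Na + glucose/18
= 2·141 + 76/18
= 282 + 4.22
= 286.22 mOsm/kg

286.2 mOsm/kg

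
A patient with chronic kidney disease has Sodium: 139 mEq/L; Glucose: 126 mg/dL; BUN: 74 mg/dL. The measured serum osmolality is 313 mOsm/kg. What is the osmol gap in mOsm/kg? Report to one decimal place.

1.6 mOsm/kg

Calculated osmolality = 2·Na + glucose/18 + BUN/2.8
= 2·139 + 126/18 + 74/2.8
= 278 + 7 + 26.43
= 311.43 mOsm/kg ≈ 311.4 mOsm/kg
Osmolar gap = measured − calculated = 313 − 311.4 = 1.6 mOsm/kg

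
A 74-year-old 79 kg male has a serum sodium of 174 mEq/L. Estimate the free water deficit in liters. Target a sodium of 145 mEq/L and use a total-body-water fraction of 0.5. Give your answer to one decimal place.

TBW = 0.5 · 79 = 39.5 L
Free water deficit = TBW · (Na/145 − 1)
= 39.5 · (174/145 − 1)
= 39.5 · 0.2
= 7.9 L

7.9 L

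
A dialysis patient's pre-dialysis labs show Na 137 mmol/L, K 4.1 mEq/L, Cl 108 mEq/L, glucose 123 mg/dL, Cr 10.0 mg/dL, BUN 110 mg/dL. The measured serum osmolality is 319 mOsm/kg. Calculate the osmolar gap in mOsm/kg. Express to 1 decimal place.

-1.1 mOsm/kg

Calculated osmolality = 2·Na + glucose/18 + BUN/2.8
= 2·137 + 123/18 + 110/2.8
= 274 + 6.83 + 39.29
= 320.12 mOsm/kg ≈ 320.1 mOsm/kg
Osmolar gap = measured − calculated = 319 − 320.1 = -1.1 mOsm/kg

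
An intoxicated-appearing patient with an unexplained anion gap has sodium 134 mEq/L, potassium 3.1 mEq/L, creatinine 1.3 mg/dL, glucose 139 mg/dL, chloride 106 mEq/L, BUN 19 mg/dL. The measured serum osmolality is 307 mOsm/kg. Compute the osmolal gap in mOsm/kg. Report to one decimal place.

24.5 mOsm/kg

Calculated osmolality = 2·Na + glucose/18 + BUN/2.8
= 2·134 + 139/18 + 19/2.8
= 268 + 7.72 + 6.79
= 282.51 mOsm/kg ≈ 282.5 mOsm/kg
Osmolar gap = measured − calculated = 307 − 282.5 = 24.5 mOsm/kg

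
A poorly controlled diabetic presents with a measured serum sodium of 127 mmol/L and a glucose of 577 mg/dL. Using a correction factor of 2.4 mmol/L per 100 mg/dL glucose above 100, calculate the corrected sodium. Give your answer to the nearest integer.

Corrected Na = measured Na + 2.4 · (glucose − 100)/100
= 127 + 2.4 · (577 − 100)/100
= 127 + 11.4
= 138.4 mmol/L

138 mmol/L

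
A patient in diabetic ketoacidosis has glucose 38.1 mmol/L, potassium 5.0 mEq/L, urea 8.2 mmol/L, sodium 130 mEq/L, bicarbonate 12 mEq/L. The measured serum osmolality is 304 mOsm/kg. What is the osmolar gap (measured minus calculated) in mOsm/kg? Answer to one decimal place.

Calculated osmolality = 2·Na + glucose + urea
= 2·130 + 38.1 + 8.2
= 260 + 38.10 + 8.20
= 306.3 mOsm/kg ≈ 306.3 mOsm/kg
Osmolar gap = measured − calculated = 304 − 306.3 = -2.3 mOsm/kg

-2.3 mOsm/kg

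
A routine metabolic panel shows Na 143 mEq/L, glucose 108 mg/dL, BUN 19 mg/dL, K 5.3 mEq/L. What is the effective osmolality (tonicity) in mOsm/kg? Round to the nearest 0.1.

292.0 mOsm/kg

Effective osmolality excludes urea (freely permeant across cell membranes):
2·Na + glucose/18
= 2·143 + 108/18
= 286 + 6
= 292 mOsm/kg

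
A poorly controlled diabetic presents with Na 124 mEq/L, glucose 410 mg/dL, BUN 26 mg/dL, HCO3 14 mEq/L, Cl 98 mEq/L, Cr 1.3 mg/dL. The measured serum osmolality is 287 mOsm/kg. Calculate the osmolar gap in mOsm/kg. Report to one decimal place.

6.9 mOsm/kg

Calculated osmolality = 2·Na + glucose/18 + BUN/2.8
= 2·124 + 410/18 + 26/2.8
= 248 + 22.78 + 9.29
= 280.07 mOsm/kg ≈ 280.1 mOsm/kg
Osmolar gap = measured − calculated = 287 − 280.1 = 6.9 mOsm/kg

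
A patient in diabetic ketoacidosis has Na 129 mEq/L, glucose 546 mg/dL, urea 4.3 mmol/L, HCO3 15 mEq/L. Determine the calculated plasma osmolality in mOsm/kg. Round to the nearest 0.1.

Calculated osmolality = 2·Na + glucose/18 + urea
= 2·129 + 546/18 + 4.3
= 258 + 30.33 + 4.30
= 292.63 mOsm/kg

292.6 mOsm/kg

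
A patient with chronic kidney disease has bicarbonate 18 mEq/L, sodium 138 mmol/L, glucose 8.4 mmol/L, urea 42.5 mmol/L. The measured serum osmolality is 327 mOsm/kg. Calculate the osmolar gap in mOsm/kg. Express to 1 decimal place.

0.1 mOsm/kg

Calculated osmolality = 2·Na + glucose + urea
= 2·138 + 8.4 + 42.5
= 276 + 8.40 + 42.50
= 326.9 mOsm/kg ≈ 326.9 mOsm/kg
Osmolar gap = measured − calculated = 327 − 326.9 = 0.1 mOsm/kg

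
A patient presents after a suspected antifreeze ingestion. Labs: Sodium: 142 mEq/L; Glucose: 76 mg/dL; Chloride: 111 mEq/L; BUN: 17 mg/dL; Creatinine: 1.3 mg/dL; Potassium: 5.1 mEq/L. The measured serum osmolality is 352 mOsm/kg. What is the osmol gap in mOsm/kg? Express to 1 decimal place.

Calculated osmolality = 2·Na + glucose/18 + BUN/2.8
= 2·142 + 76/18 + 17/2.8
= 284 + 4.22 + 6.07
= 294.29 mOsm/kg ≈ 294.3 mOsm/kg
Osmolar gap = measured − calculated = 352 − 294.3 = 57.7 mOsm/kg

57.7 mOsm/kg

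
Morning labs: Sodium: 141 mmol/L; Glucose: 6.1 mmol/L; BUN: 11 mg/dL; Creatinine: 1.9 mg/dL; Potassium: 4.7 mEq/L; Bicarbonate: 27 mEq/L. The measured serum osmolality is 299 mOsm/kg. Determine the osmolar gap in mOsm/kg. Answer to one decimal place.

7.0 mOsm/kg

Calculated osmolality = 2·Na + glucose + BUN/2.8
= 2·141 + 6.1 + 11/2.8
= 282 + 6.10 + 3.93
= 292.03 mOsm/kg ≈ 292.0 mOsm/kg
Osmolar gap = measured − calculated = 299 − 292.0 = 7.0 mOsm/kg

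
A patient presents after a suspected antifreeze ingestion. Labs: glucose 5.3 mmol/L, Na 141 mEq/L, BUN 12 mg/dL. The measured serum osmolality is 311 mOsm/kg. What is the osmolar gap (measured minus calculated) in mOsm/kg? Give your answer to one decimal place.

19.4 mOsm/kg

Calculated osmolality = 2·Na + glucose + BUN/2.8
= 2·141 + 5.3 + 12/2.8
= 282 + 5.30 + 4.29
= 291.59 mOsm/kg ≈ 291.6 mOsm/kg
Osmolar gap = measured − calculated = 311 − 291.6 = 19.4 mOsm/kg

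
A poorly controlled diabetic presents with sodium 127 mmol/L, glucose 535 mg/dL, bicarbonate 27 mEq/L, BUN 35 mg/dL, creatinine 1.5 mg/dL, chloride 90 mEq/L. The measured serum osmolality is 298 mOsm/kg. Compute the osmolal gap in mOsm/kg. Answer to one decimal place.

1.8 mOsm/kg

Calculated osmolality = 2·Na + glucose/18 + BUN/2.8
= 2·127 + 535/18 + 35/2.8
= 254 + 29.72 + 12.50
= 296.22 mOsm/kg ≈ 296.2 mOsm/kg
Osmolar gap = measured − calculated = 298 − 296.2 = 1.8 mOsm/kg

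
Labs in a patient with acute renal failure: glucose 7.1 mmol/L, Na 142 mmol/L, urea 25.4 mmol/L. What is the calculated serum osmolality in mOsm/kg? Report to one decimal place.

316.5 mOsm/kg

Calculated osmolality = 2·Na + glucose + urea
= 2·142 + 7.1 + 25.4
= 284 + 7.10 + 25.40
= 316.5 mOsm/kg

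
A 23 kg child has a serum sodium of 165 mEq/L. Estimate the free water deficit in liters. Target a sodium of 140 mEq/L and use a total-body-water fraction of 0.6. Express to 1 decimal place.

TBW = 0.6 · 23 = 13.8 L
Free water deficit = TBW · (Na/140 − 1)
= 13.8 · (165/140 − 1)
= 13.8 · 0.1786
= 2.46 L

2.5 L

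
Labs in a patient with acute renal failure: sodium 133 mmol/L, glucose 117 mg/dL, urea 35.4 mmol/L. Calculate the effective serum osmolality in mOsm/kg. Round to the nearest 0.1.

Effective osmolality excludes urea (freely permeant across cell membranes):
2·Na + glucose/18
= 2·133 + 117/18
= 266 + 6.5
= 272.5 mOsm/kg

272.5 mOsm/kg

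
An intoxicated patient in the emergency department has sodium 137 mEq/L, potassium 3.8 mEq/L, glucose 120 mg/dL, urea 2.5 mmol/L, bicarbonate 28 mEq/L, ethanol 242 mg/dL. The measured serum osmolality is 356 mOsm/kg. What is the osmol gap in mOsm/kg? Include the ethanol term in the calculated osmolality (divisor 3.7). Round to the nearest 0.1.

Calculated osmolality = 2·Na + glucose/18 + urea + ethanol/3.7
= 2·137 + 120/18 + 2.5 + 242/3.7
= 274 + 6.67 + 2.50 + 65.41
= 348.58 mOsm/kg ≈ 348.6 mOsm/kg
Osmolar gap = measured − calculated = 356 − 348.6 = 7.4 mOsm/kg

7.4 mOsm/kg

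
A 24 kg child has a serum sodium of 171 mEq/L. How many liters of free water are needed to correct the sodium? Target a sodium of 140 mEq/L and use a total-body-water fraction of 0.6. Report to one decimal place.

3.2 L

TBW = 0.6 · 24 = 14.4 L
Free water deficit = TBW · (Na/140 − 1)
= 14.4 · (171/140 − 1)
= 14.4 · 0.2214
= 3.19 L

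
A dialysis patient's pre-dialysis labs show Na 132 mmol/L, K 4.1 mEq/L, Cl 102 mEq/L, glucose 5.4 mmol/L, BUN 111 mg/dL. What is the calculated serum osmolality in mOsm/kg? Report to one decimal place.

309.0 mOsm/kg

Calculated osmolality = 2·Na + glucose + BUN/2.8
= 2·132 + 5.4 + 111/2.8
= 264 + 5.40 + 39.64
= 309.04 mOsm/kg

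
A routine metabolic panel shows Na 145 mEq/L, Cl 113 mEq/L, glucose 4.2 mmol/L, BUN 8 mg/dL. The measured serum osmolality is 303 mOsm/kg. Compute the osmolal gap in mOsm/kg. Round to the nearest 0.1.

5.9 mOsm/kg

Calculated osmolality = 2·Na + glucose + BUN/2.8
= 2·145 + 4.2 + 8/2.8
= 290 + 4.20 + 2.86
= 297.06 mOsm/kg ≈ 297.1 mOsm/kg
Osmolar gap = measured − calculated = 303 − 297.1 = 5.9 mOsm/kg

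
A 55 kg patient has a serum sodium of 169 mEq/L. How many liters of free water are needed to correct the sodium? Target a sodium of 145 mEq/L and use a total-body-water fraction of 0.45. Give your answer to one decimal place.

TBW = 0.45 · 55 = 24.75 L
Free water deficit = TBW · (Na/145 − 1)
= 24.75 · (169/145 − 1)
= 24.75 · 0.1655
= 4.1 L

4.1 L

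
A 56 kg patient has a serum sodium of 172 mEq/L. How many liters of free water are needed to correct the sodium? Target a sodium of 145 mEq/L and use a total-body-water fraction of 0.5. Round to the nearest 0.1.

TBW = 0.5 · 56 = 28 L
Free water deficit = TBW · (Na/145 − 1)
= 28 · (172/145 − 1)
= 28 · 0.1862
= 5.21 L

5.2 L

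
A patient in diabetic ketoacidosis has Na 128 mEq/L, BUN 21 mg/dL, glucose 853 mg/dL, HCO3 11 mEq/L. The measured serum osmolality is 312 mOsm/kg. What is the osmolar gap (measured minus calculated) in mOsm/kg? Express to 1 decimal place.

1.1 mOsm/kg

Calculated osmolality = 2·Na + glucose/18 + BUN/2.8
= 2·128 + 853/18 + 21/2.8
= 256 + 47.39 + 7.50
= 310.89 mOsm/kg ≈ 310.9 mOsm/kg
Osmolar gap = measured − calculated = 312 − 310.9 = 1.1 mOsm/kg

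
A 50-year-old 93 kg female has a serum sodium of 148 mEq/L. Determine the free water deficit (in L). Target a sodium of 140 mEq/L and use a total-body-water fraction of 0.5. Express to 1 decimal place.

TBW = 0.5 · 93 = 46.5 L
Free water deficit = TBW · (Na/140 − 1)
= 46.5 · (148/140 − 1)
= 46.5 · 0.0571
= 2.66 L

2.7 L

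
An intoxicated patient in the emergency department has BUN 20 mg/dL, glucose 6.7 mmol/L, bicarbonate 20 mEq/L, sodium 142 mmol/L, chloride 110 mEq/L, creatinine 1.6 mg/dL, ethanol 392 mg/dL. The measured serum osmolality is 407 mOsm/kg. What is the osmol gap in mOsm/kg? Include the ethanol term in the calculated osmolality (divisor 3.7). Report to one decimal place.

3.2 mOsm/kg

Calculated osmolality = 2·Na + glucose + BUN/2.8 + ethanol/3.7
= 2·142 + 6.7 + 20/2.8 + 392/3.7
= 284 + 6.70 + 7.14 + 105.95
= 403.79 mOsm/kg ≈ 403.8 mOsm/kg
Osmolar gap = measured − calculated = 407 − 403.8 = 3.2 mOsm/kg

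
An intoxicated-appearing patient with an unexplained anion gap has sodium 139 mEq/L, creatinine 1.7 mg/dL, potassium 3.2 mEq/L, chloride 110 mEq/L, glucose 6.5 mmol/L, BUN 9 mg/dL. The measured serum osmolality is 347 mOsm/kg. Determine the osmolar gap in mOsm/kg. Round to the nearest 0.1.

59.3 mOsm/kg

Calculated osmolality = 2·Na + glucose + BUN/2.8
= 2·139 + 6.5 + 9/2.8
= 278 + 6.50 + 3.21
= 287.71 mOsm/kg ≈ 287.7 mOsm/kg
Osmolar gap = measured − calculated = 347 − 287.7 = 59.3 mOsm/kg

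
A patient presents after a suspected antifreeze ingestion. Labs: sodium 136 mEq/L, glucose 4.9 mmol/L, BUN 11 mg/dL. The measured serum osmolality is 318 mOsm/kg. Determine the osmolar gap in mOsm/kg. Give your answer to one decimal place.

37.2 mOsm/kg

Calculated osmolality = 2·Na + glucose + BUN/2.8
= 2·136 + 4.9 + 11/2.8
= 272 + 4.90 + 3.93
= 280.83 mOsm/kg ≈ 280.8 mOsm/kg
Osmolar gap = measured − calculated = 318 − 280.8 = 37.2 mOsm/kg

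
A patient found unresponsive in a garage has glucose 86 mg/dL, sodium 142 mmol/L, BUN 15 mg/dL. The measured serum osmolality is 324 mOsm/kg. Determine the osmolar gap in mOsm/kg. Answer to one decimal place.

29.9 mOsm/kg

Calculated osmolality = 2·Na + glucose/18 + BUN/2.8
= 2·142 + 86/18 + 15/2.8
= 284 + 4.78 + 5.36
= 294.14 mOsm/kg ≈ 294.1 mOsm/kg
Osmolar gap = measured − calculated = 324 − 294.1 = 29.9 mOsm/kg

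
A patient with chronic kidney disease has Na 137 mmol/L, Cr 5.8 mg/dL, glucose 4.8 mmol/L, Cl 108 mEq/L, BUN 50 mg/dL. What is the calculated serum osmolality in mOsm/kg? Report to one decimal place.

Calculated osmolality = 2·Na + glucose + BUN/2.8
= 2·137 + 4.8 + 50/2.8
= 274 + 4.80 + 17.86
= 296.66 mOsm/kg

296.7 mOsm/kg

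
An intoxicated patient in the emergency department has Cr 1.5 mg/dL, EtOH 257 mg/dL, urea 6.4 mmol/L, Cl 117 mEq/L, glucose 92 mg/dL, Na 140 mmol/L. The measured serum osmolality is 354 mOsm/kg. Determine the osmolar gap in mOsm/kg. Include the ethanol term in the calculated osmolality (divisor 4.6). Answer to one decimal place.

6.6 mOsm/kg

Calculated osmolality = 2·Na + glucose/18 + urea + ethanol/4.6
= 2·140 + 92/18 + 6.4 + 257/4.6
= 280 + 5.11 + 6.40 + 55.87
= 347.38 mOsm/kg ≈ 347.4 mOsm/kg
Osmolar gap = measured − calculated = 354 − 347.4 = 6.6 mOsm/kg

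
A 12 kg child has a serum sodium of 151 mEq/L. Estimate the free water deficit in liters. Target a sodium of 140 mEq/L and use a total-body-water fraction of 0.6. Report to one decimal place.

0.6 L

TBW = 0.6 · 12 = 7.2 L
Free water deficit = TBW · (Na/140 − 1)
= 7.2 · (151/140 − 1)
= 7.2 · 0.0786
= 0.57 L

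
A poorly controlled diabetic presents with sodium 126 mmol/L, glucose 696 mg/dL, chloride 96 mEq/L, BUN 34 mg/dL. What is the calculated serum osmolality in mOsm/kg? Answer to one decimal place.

Calculated osmolality = 2·Na + glucose/18 + BUN/2.8
= 2·126 + 696/18 + 34/2.8
= 252 + 38.67 + 12.14
= 302.81 mOsm/kg

302.8 mOsm/kg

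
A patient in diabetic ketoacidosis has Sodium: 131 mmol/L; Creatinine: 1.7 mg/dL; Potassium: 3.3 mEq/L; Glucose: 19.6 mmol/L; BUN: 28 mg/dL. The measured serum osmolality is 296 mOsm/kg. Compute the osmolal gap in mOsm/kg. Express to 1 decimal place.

Calculated osmolality = 2·Na + glucose + BUN/2.8
= 2·131 + 19.6 + 28/2.8
= 262 + 19.60 + 10
= 291.6 mOsm/kg ≈ 291.6 mOsm/kg
Osmolar gap = measured − calculated = 296 − 291.6 = 4.4 mOsm/kg

4.4 mOsm/kg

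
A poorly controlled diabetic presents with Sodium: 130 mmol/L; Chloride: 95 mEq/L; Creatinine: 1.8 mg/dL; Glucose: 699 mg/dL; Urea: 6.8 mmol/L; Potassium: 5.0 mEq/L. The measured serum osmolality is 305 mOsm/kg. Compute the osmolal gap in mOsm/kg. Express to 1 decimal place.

-0.6 mOsm/kg

Calculated osmolality = 2·Na + glucose/18 + urea
= 2·130 + 699/18 + 6.8
= 260 + 38.83 + 6.80
= 305.63 mOsm/kg ≈ 305.6 mOsm/kg
Osmolar gap = measured − calculated = 305 − 305.6 = -0.6 mOsm/kg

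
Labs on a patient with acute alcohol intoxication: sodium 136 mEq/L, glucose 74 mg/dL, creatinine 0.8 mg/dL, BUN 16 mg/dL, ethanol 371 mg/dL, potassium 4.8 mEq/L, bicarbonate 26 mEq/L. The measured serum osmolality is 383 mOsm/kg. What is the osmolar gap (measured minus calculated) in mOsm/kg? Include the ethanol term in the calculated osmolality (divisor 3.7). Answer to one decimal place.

Calculated osmolality = 2·Na + glucose/18 + BUN/2.8 + ethanol/3.7
= 2·136 + 74/18 + 16/2.8 + 371/3.7
= 272 + 4.11 + 5.71 + 100.27
= 382.09 mOsm/kg ≈ 382.1 mOsm/kg
Osmolar gap = measured − calculated = 383 − 382.1 = 0.9 mOsm/kg

0.9 mOsm/kg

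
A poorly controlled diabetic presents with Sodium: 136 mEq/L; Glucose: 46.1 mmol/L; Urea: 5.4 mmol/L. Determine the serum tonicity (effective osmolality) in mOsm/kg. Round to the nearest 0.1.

Effective osmolality excludes urea (freely permeant across cell membranes):
2·Na + glucose
= 2·136 + 46.1
= 272 + 46.1
= 318.1 mOsm/kg

318.1 mOsm/kg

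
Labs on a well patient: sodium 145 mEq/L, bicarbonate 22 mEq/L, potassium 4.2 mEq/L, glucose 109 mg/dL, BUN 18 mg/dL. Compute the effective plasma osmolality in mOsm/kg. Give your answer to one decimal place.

296.1 mOsm/kg

Effective osmolality excludes urea (freely permeant across cell membranes):
2·Na + glucose/18
= 2·145 + 109/18
= 290 + 6.06
= 296.06 mOsm/kg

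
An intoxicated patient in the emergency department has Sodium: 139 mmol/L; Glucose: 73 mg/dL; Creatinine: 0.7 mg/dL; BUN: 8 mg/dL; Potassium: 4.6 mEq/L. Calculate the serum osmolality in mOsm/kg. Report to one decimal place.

Calculated osmolality = 2·Na + glucose/18 + BUN/2.8
= 2·139 + 73/18 + 8/2.8
= 278 + 4.06 + 2.86
= 284.92 mOsm/kg

284.9 mOsm/kg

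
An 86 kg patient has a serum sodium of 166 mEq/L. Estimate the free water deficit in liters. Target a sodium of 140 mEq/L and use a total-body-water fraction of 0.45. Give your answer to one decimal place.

TBW = 0.45 · 86 = 38.7 L
Free water deficit = TBW · (Na/140 − 1)
= 38.7 · (166/140 − 1)
= 38.7 · 0.1857
= 7.19 L

7.2 L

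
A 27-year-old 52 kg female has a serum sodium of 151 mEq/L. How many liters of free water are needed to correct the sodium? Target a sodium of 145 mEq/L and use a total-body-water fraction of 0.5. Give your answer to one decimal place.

TBW = 0.5 · 52 = 26 L
Free water deficit = TBW · (Na/145 − 1)
= 26 · (151/145 − 1)
= 26 · 0.0414
= 1.08 L

1.1 L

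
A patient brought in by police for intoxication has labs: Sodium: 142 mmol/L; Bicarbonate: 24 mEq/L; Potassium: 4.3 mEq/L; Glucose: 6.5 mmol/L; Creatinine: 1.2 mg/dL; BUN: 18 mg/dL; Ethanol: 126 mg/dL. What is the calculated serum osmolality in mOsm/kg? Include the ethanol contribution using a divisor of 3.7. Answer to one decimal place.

Calculated osmolality = 2·Na + glucose + BUN/2.8 + ethanol/3.7
= 2·142 + 6.5 + 18/2.8 + 126/3.7
= 284 + 6.50 + 6.43 + 34.05
= 330.98 mOsm/kg

331.0 mOsm/kg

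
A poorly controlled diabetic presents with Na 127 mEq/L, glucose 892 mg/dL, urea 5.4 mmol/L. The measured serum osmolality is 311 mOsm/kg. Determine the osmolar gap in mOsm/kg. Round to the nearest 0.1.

2.0 mOsm/kg

Calculated osmolality = 2·Na + glucose/18 + urea
= 2·127 + 892/18 + 5.4
= 254 + 49.56 + 5.40
= 308.96 mOsm/kg ≈ 309.0 mOsm/kg
Osmolar gap = measured − calculated = 311 − 309.0 = 2.0 mOsm/kg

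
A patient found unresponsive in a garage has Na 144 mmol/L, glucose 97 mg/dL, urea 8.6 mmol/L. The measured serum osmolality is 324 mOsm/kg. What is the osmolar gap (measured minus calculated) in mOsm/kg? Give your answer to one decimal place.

22.0 mOsm/kg

Calculated osmolality = 2·Na + glucose/18 + urea
= 2·144 + 97/18 + 8.6
= 288 + 5.39 + 8.60
= 301.99 mOsm/kg ≈ 302.0 mOsm/kg
Osmolar gap = measured − calculated = 324 − 302.0 = 22.0 mOsm/kg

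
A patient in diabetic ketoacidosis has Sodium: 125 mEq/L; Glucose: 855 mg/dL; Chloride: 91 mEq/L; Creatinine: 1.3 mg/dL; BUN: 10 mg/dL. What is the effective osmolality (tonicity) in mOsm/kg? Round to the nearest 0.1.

Effective osmolality excludes urea (freely permeant across cell membranes):
2·Na + glucose/18
= 2·125 + 855/18
= 250 + 47.5
= 297.5 mOsm/kg

297.5 mOsm/kg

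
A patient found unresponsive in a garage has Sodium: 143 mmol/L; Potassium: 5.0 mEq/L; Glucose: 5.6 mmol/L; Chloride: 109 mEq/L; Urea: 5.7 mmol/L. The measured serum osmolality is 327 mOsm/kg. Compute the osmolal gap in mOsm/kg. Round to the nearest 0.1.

Calculated osmolality = 2·Na + glucose + urea
= 2·143 + 5.6 + 5.7
= 286 + 5.60 + 5.70
= 297.3 mOsm/kg ≈ 297.3 mOsm/kg
Osmolar gap = measured − calculated = 327 − 297.3 = 29.7 mOsm/kg

29.7 mOsm/kg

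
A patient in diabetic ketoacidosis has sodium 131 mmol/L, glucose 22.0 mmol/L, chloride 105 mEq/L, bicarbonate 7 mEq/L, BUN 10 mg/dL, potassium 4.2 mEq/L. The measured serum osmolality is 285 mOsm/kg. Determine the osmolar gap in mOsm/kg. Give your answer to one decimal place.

-2.6 mOsm/kg

Calculated osmolality = 2·Na + glucose + BUN/2.8
= 2·131 + 22 + 10/2.8
= 262 + 22 + 3.57
= 287.57 mOsm/kg ≈ 287.6 mOsm/kg
Osmolar gap = measured − calculated = 285 − 287.6 = -2.6 mOsm/kg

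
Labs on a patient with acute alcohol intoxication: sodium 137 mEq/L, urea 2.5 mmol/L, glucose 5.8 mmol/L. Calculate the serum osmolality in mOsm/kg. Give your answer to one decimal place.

Calculated osmolality = 2·Na + glucose + urea
= 2·137 + 5.8 + 2.5
= 274 + 5.80 + 2.50
= 282.3 mOsm/kg

282.3 mOsm/kg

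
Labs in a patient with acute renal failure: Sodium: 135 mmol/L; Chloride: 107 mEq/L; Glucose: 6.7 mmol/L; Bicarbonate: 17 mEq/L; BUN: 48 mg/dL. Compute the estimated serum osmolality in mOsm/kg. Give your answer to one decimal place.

293.8 mOsm/kg

Calculated osmolality = 2·Na + glucose + BUN/2.8
= 2·135 + 6.7 + 48/2.8
= 270 + 6.70 + 17.14
= 293.84 mOsm/kg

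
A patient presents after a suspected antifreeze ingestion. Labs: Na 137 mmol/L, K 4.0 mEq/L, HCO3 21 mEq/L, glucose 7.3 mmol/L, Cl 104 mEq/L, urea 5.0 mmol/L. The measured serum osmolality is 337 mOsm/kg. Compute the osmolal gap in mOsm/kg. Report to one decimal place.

50.7 mOsm/kg

Calculated osmolality = 2·Na + glucose + urea
= 2·137 + 7.3 + 5
= 274 + 7.30 + 5
= 286.3 mOsm/kg ≈ 286.3 mOsm/kg
Osmolar gap = measured − calculated = 337 − 286.3 = 50.7 mOsm/kg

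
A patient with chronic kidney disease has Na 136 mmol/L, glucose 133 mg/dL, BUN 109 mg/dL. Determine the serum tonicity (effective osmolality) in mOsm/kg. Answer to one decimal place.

279.4 mOsm/kg

Effective osmolality excludes urea (freely permeant across cell membranes):
2·Na + glucose/18
= 2·136 + 133/18
= 272 + 7.39
= 279.39 mOsm/kg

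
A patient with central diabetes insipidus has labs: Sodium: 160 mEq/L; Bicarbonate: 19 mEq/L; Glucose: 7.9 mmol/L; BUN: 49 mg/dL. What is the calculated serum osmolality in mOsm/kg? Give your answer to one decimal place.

Calculated osmolality = 2·Na + glucose + BUN/2.8
= 2·160 + 7.9 + 49/2.8
= 320 + 7.90 + 17.50
= 345.4 mOsm/kg

345.4 mOsm/kg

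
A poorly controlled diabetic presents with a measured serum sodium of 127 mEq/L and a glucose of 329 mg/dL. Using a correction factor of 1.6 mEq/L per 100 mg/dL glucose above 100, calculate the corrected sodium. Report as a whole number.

131 mEq/L

Corrected Na = measured Na + 1.6 · (glucose − 100)/100
= 127 + 1.6 · (329 − 100)/100
= 127 + 3.7
= 130.7 mEq/L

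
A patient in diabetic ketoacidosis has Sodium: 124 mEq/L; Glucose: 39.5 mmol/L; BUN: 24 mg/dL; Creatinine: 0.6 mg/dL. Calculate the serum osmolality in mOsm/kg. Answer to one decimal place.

Calculated osmolality = 2·Na + glucose + BUN/2.8
= 2·124 + 39.5 + 24/2.8
= 248 + 39.50 + 8.57
= 296.07 mOsm/kg

296.1 mOsm/kg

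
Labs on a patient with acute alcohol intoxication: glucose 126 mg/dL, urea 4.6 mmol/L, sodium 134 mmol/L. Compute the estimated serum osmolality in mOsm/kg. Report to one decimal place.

279.6 mOsm/kg

Calculated osmolality = 2·Na + glucose/18 + urea
= 2·134 + 126/18 + 4.6
= 268 + 7 + 4.60
= 279.6 mOsm/kg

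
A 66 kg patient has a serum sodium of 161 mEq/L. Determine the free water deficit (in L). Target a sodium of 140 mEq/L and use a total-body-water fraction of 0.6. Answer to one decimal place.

5.9 L

TBW = 0.6 · 66 = 39.6 L
Free water deficit = TBW · (Na/140 − 1)
= 39.6 · (161/140 − 1)
= 39.6 · 0.15
= 5.94 L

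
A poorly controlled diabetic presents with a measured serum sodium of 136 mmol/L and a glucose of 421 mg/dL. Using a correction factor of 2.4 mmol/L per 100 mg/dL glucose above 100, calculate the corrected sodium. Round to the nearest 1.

144 mmol/L

Corrected Na = measured Na + 2.4 · (glucose − 100)/100
= 136 + 2.4 · (421 − 100)/100
= 136 + 7.7
= 143.7 mmol/L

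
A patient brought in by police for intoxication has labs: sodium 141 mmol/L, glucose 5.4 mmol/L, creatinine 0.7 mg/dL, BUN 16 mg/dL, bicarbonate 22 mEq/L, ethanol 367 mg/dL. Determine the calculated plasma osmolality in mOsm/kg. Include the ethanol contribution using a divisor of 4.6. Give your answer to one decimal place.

Calculated osmolality = 2·Na + glucose + BUN/2.8 + ethanol/4.6
= 2·141 + 5.4 + 16/2.8 + 367/4.6
= 282 + 5.40 + 5.71 + 79.78
= 372.89 mOsm/kg

372.9 mOsm/kg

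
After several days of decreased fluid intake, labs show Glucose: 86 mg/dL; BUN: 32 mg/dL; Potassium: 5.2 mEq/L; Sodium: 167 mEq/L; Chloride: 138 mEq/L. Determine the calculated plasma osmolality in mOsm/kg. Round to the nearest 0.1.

350.2 mOsm/kg

Calculated osmolality = 2·Na + glucose/18 + BUN/2.8
= 2·167 + 86/18 + 32/2.8
= 334 + 4.78 + 11.43
= 350.21 mOsm/kg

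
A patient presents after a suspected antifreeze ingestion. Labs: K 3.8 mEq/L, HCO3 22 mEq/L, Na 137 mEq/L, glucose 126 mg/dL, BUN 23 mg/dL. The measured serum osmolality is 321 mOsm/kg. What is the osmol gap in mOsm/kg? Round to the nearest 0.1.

31.8 mOsm/kg

Calculated osmolality = 2·Na + glucose/18 + BUN/2.8
= 2·137 + 126/18 + 23/2.8
= 274 + 7 + 8.21
= 289.21 mOsm/kg ≈ 289.2 mOsm/kg
Osmolar gap = measured − calculated = 321 − 289.2 = 31.8 mOsm/kg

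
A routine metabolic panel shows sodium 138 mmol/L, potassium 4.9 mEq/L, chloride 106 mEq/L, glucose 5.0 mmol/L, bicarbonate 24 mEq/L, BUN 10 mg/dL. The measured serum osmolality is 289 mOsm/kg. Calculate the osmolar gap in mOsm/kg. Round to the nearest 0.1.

Calculated osmolality = 2·Na + glucose + BUN/2.8
= 2·138 + 5 + 10/2.8
= 276 + 5 + 3.57
= 284.57 mOsm/kg ≈ 284.6 mOsm/kg
Osmolar gap = measured − calculated = 289 − 284.6 = 4.4 mOsm/kg

4.4 mOsm/kg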